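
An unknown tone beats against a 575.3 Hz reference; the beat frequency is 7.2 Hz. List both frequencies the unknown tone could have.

568.1 Hz or 582.5 Hz

|f − 575.3| = 7.2, so f = 575.3 ± 7.2.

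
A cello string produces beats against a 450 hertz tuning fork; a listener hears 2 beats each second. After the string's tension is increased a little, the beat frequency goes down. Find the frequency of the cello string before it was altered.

|f − 450| = 2, so the cello string was at either 448 Hz or 452 Hz.
Higher tension means higher frequency; the adjustment raises the cello string's frequency.
The beat rate fell, so the adjustment moved the cello string toward 450 Hz — it must have started below the reference.

448 Hz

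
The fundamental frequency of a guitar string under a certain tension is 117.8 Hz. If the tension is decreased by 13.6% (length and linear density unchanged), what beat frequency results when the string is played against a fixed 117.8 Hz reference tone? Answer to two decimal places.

For a string, f ∝ √T, so the new frequency is 117.8·√0.864 = 109.4970 Hz.
f_beat = |109.4970 − 117.8| = 8.30 Hz.

8.30 Hz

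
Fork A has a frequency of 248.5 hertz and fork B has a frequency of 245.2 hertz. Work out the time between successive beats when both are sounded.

0.303 s

f_beat = |248.5 − 245.2| = 3.3 Hz.
Beat period T = 1 / f_beat = 1 / 3.3 s.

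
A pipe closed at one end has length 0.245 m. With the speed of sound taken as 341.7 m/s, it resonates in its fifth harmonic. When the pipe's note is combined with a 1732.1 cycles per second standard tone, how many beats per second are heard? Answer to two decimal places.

11.27 Hz

Closed pipe (odd harmonics): f_n = n·v/(4L) = 5·341.7/(4·0.245) = 1743.3673 Hz.
f_beat = |1743.3673 − 1732.1| = 11.27 Hz.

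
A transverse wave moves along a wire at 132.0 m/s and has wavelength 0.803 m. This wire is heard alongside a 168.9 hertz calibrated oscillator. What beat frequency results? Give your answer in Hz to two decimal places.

4.52 Hz

Source frequency f = v/λ = 132.0/0.803 = 164.3836 Hz.
f_beat = |164.3836 − 168.9| = 4.52 Hz.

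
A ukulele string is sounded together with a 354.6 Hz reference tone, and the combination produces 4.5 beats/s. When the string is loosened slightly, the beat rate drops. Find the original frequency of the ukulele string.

359.1 Hz

|f − 354.6| = 4.5, so the ukulele string was at either 350.1 Hz or 359.1 Hz.
Reducing tension lowers a string's frequency; the adjustment lowers the ukulele string's frequency.
The beat rate fell, so the adjustment moved the ukulele string toward 354.6 Hz — it must have started above the reference.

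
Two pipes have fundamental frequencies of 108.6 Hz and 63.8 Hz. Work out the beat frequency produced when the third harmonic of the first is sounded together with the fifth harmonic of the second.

Third harmonic of the first: 3·108.6 = 325.8 Hz.
Fifth harmonic of the second: 5·63.8 = 319.0 Hz.
f_beat = |325.8 − 319.0| = 6.8 Hz.

6.8 Hz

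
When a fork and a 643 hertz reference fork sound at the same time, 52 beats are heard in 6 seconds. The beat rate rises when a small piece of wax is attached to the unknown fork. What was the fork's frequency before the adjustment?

634.3333 Hz

Beat frequency = 52/6 = 8.6667 Hz.
|f − 643| = 8.6667, so the fork was at either 634.3333 Hz or 651.6667 Hz.
Loading a fork with wax lowers its frequency; the adjustment lowers the fork's frequency.
The beat rate rose, so the adjustment moved the fork further from 643 Hz — it was already below the reference.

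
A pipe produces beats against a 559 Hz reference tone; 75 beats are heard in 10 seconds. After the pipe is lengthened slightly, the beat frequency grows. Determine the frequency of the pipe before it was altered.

Beat frequency = 75/10 = 7.5 Hz.
|f − 559| = 7.5, so the pipe was at either 551.5 Hz or 566.5 Hz.
A longer pipe has a lower fundamental; the adjustment lowers the pipe's frequency.
The beat rate rose, so the adjustment moved the pipe further from 559 Hz — it was already below the reference.

551.5 Hz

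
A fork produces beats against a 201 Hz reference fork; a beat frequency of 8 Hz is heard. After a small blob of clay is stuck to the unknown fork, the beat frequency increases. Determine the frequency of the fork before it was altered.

|f − 201| = 8, so the fork was at either 193 Hz or 209 Hz.
Adding mass to a fork lowers its frequency; the adjustment lowers the fork's frequency.
The beat rate rose, so the adjustment moved the fork further from 201 Hz — it was already below the reference.

193 Hz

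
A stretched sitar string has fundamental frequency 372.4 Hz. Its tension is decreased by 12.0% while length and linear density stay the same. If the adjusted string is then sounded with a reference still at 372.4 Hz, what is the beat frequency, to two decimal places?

For a string, f ∝ √T, so the new frequency is 372.4·√0.880 = 349.3422 Hz.
f_beat = |349.3422 − 372.4| = 23.06 Hz.

23.06 Hz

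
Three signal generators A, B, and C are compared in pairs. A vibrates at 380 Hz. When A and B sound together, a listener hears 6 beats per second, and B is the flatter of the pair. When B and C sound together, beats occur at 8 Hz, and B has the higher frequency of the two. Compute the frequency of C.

366 Hz

B is below A, so f_B = 380 − 6 = 374 Hz.
C is below B, so f_C = 374 − 8 = 366 Hz.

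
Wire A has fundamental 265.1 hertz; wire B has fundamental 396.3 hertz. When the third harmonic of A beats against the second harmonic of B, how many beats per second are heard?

Third harmonic of the first: 3·265.1 = 795.3 Hz.
Second harmonic of the second: 2·396.3 = 792.6 Hz.
f_beat = |795.3 − 792.6| = 2.7 Hz.

2.7 Hz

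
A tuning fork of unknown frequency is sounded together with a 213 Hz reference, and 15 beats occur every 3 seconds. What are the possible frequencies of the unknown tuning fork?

208 Hz or 218 Hz

Beat frequency = 15/3 = 5 Hz.
|f − 213| = 5, so f = 213 ± 5.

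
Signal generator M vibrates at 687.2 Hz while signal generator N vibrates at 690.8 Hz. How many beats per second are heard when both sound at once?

The beat frequency equals the magnitude of the frequency difference.
|687.2 − 690.8| = 3.6 Hz.

3.6 Hz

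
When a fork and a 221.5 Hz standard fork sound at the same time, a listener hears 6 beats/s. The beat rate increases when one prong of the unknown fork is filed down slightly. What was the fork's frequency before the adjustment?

227.5 Hz

|f − 221.5| = 6, so the fork was at either 215.5 Hz or 227.5 Hz.
Filing a prong removes mass and raises the fork's frequency; the adjustment raises the fork's frequency.
The beat rate rose, so the adjustment moved the fork further from 221.5 Hz — it was already above the reference.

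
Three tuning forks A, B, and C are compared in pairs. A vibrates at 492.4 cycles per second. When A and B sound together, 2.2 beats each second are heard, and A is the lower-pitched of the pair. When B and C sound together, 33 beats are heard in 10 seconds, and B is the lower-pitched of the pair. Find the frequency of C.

497.9 Hz

B is above A, so f_B = 492.4 + 2.2 = 494.6 Hz.
B–C: Beat frequency = 33/10 = 3.3 Hz.
C is above B, so f_C = 494.6 + 3.3 = 497.9 Hz.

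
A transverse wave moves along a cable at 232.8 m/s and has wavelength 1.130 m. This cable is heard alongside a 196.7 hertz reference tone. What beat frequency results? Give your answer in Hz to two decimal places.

9.32 Hz

Source frequency f = v/λ = 232.8/1.130 = 206.0177 Hz.
f_beat = |206.0177 − 196.7| = 9.32 Hz.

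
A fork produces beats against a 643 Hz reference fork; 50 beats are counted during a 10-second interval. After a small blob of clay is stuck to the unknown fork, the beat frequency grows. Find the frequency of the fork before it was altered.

Beat frequency = 50/10 = 5 Hz.
|f − 643| = 5, so the fork was at either 638 Hz or 648 Hz.
Adding mass to a fork lowers its frequency; the adjustment lowers the fork's frequency.
The beat rate rose, so the adjustment moved the fork further from 643 Hz — it was already below the reference.

638 Hz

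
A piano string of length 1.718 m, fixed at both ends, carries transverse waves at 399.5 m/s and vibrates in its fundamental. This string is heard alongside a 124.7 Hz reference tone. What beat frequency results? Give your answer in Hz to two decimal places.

For a string fixed at both ends, f_n = n·v/(2L) = 1·399.5/(2·1.718) = 116.2689 Hz.
f_beat = |116.2689 − 124.7| = 8.43 Hz.

8.43 Hz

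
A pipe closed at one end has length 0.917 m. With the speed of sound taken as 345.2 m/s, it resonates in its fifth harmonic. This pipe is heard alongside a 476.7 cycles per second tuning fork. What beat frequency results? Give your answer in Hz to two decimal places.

6.14 Hz

Closed pipe (odd harmonics): f_n = n·v/(4L) = 5·345.2/(4·0.917) = 470.5562 Hz.
f_beat = |470.5562 − 476.7| = 6.14 Hz.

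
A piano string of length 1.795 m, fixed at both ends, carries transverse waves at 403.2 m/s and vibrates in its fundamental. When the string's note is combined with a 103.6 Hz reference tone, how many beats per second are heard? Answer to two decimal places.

For a string fixed at both ends, f_n = n·v/(2L) = 1·403.2/(2·1.795) = 112.3120 Hz.
f_beat = |112.3120 − 103.6| = 8.71 Hz.

8.71 Hz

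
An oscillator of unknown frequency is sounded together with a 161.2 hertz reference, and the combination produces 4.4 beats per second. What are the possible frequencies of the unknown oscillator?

|f − 161.2| = 4.4, so f = 161.2 ± 4.4.

156.8 Hz or 165.6 Hz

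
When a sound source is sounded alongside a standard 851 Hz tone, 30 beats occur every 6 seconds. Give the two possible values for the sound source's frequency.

846 Hz or 856 Hz

Beat frequency = 30/6 = 5 Hz.
|f − 851| = 5, so f = 851 ± 5.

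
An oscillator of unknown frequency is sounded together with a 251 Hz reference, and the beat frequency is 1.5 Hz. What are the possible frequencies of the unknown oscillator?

|f − 251| = 1.5, so f = 251 ± 1.5.

249.5 Hz or 252.5 Hz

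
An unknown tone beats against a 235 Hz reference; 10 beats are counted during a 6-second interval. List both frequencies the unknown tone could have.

Beat frequency = 10/6 = 1.6667 Hz.
|f − 235| = 1.6667, so f = 235 ± 1.6667.

233.3333 Hz or 236.6667 Hz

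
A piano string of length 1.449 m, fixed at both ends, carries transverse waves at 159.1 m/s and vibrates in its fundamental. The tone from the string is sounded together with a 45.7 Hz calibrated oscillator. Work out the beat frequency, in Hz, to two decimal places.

9.20 Hz

For a string fixed at both ends, f_n = n·v/(2L) = 1·159.1/(2·1.449) = 54.8999 Hz.
f_beat = |54.8999 − 45.7| = 9.20 Hz.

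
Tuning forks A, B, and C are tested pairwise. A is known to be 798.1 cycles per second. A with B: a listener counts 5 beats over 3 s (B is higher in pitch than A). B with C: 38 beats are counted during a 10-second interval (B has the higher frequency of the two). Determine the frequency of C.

795.9667 Hz

A–B: Beat frequency = 5/3 = 1.6667 Hz.
B is above A, so f_B = 798.1 + 1.6667 = 799.7667 Hz.
B–C: Beat frequency = 38/10 = 3.8 Hz.
C is below B, so f_C = 799.7667 − 3.8 = 795.9667 Hz.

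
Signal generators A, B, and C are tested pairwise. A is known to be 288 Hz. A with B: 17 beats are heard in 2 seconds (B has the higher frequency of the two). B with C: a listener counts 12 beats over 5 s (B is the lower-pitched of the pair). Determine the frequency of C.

A–B: Beat frequency = 17/2 = 8.5 Hz.
B is above A, so f_B = 288 + 8.5 = 296.5 Hz.
B–C: Beat frequency = 12/5 = 2.4 Hz.
C is above B, so f_C = 296.5 + 2.4 = 298.9 Hz.

298.9 Hz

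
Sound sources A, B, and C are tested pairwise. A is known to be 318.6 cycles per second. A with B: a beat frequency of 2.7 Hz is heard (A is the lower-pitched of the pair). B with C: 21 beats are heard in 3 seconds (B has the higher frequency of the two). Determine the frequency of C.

314.3 Hz

B is above A, so f_B = 318.6 + 2.7 = 321.3 Hz.
B–C: Beat frequency = 21/3 = 7 Hz.
C is below B, so f_C = 321.3 − 7 = 314.3 Hz.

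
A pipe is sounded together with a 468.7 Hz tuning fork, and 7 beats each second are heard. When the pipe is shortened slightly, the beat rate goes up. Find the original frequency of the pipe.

475.7 Hz

|f − 468.7| = 7, so the pipe was at either 461.7 Hz or 475.7 Hz.
A shorter pipe has a higher fundamental; the adjustment raises the pipe's frequency.
The beat rate rose, so the adjustment moved the pipe further from 468.7 Hz — it was already above the reference.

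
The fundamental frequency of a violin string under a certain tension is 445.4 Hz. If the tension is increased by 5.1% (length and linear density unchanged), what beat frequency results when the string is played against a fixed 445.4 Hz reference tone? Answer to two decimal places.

11.22 Hz

For a string, f ∝ √T, so the new frequency is 445.4·√1.051 = 456.6165 Hz.
f_beat = |456.6165 − 445.4| = 11.22 Hz.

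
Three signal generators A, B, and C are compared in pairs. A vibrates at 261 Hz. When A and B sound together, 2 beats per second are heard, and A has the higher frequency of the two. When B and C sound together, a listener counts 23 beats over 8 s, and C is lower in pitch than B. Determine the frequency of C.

B is below A, so f_B = 261 − 2 = 259 Hz.
B–C: Beat frequency = 23/8 = 2.875 Hz.
C is below B, so f_C = 259 − 2.875 = 256.125 Hz.

256.125 Hz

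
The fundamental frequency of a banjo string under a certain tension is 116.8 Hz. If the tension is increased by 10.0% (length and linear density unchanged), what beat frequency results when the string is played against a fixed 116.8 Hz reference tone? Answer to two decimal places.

For a string, f ∝ √T, so the new frequency is 116.8·√1.100 = 122.5009 Hz.
f_beat = |122.5009 − 116.8| = 5.70 Hz.

5.70 Hz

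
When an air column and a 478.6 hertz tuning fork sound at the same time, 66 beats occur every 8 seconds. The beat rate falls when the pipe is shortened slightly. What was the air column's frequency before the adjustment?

Beat frequency = 66/8 = 8.25 Hz.
|f − 478.6| = 8.25, so the air column was at either 470.35 Hz or 486.85 Hz.
A shorter pipe has a higher fundamental; the adjustment raises the air column's frequency.
The beat rate fell, so the adjustment moved the air column toward 478.6 Hz — it must have started below the reference.

470.35 Hz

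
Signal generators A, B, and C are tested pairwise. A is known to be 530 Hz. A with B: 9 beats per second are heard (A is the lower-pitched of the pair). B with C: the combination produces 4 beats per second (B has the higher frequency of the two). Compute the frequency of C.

535 Hz

B is above A, so f_B = 530 + 9 = 539 Hz.
C is below B, so f_C = 539 − 4 = 535 Hz.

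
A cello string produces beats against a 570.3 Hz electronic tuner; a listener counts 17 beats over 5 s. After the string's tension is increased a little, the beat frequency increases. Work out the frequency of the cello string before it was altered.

Beat frequency = 17/5 = 3.4 Hz.
|f − 570.3| = 3.4, so the cello string was at either 566.9 Hz or 573.7 Hz.
Higher tension means higher frequency; the adjustment raises the cello string's frequency.
The beat rate rose, so the adjustment moved the cello string further from 570.3 Hz — it was already above the reference.

573.7 Hz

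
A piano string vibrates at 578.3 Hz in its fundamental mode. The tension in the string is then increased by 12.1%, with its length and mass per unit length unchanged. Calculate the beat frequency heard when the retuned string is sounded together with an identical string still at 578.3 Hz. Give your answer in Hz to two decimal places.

For a string, f ∝ √T, so the new frequency is 578.3·√1.121 = 612.2884 Hz.
f_beat = |612.2884 − 578.3| = 33.99 Hz.

33.99 Hz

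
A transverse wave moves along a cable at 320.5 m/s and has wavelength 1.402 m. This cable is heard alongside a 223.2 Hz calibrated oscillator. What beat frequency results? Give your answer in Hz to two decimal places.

Source frequency f = v/λ = 320.5/1.402 = 228.6020 Hz.
f_beat = |228.6020 − 223.2| = 5.40 Hz.

5.40 Hz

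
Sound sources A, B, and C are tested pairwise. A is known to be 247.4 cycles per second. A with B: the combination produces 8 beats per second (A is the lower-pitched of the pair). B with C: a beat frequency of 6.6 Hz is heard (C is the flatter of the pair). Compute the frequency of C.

B is above A, so f_B = 247.4 + 8 = 255.4 Hz.
C is below B, so f_C = 255.4 − 6.6 = 248.8 Hz.

248.8 Hz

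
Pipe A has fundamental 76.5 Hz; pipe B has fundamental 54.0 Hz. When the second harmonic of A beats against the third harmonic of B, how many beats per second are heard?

9.0 Hz

Second harmonic of the first: 2·76.5 = 153.0 Hz.
Third harmonic of the second: 3·54.0 = 162.0 Hz.
f_beat = |153.0 − 162.0| = 9.0 Hz.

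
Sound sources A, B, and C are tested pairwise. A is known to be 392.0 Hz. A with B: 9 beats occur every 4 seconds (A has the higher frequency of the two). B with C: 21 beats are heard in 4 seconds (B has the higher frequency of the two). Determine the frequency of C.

A–B: Beat frequency = 9/4 = 2.25 Hz.
B is below A, so f_B = 392.0 − 2.25 = 389.75 Hz.
B–C: Beat frequency = 21/4 = 5.25 Hz.
C is below B, so f_C = 389.75 − 5.25 = 384.5 Hz.

384.5 Hz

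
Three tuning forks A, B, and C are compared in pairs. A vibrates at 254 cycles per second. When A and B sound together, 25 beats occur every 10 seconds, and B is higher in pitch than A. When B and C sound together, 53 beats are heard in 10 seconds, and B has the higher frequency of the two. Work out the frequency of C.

251.2 Hz

A–B: Beat frequency = 25/10 = 2.5 Hz.
B is above A, so f_B = 254 + 2.5 = 256.5 Hz.
B–C: Beat frequency = 53/10 = 5.3 Hz.
C is below B, so f_C = 256.5 − 5.3 = 251.2 Hz.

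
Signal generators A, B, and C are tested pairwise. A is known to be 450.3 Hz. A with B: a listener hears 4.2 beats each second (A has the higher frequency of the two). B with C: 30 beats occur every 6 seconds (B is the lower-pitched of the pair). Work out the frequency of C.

B is below A, so f_B = 450.3 − 4.2 = 446.1 Hz.
B–C: Beat frequency = 30/6 = 5 Hz.
C is above B, so f_C = 446.1 + 5 = 451.1 Hz.

451.1 Hz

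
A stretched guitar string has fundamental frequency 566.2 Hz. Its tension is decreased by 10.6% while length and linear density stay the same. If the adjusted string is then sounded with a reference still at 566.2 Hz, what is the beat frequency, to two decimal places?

For a string, f ∝ √T, so the new frequency is 566.2·√0.894 = 535.3510 Hz.
f_beat = |535.3510 − 566.2| = 30.85 Hz.

30.85 Hz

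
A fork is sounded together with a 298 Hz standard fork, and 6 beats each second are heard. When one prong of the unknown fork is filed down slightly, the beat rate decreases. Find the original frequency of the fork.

|f − 298| = 6, so the fork was at either 292 Hz or 304 Hz.
Filing a prong removes mass and raises the fork's frequency; the adjustment raises the fork's frequency.
The beat rate fell, so the adjustment moved the fork toward 298 Hz — it must have started below the reference.

292 Hz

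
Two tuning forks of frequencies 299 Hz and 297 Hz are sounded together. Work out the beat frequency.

f_beat = |f₁ − f₂|.
|299 − 297| = 2 Hz.

2 Hz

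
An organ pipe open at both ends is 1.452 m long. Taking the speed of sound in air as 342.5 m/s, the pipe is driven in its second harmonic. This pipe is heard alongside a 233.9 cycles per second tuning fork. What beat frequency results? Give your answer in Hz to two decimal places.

Open pipe: f_n = n·v/(2L) = 2·342.5/(2·1.452) = 235.8815 Hz.
f_beat = |235.8815 − 233.9| = 1.98 Hz.

1.98 Hz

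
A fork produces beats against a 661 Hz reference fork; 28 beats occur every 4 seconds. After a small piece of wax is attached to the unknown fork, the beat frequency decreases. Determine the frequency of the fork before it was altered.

668 Hz

Beat frequency = 28/4 = 7 Hz.
|f − 661| = 7, so the fork was at either 654 Hz or 668 Hz.
Loading a fork with wax lowers its frequency; the adjustment lowers the fork's frequency.
The beat rate fell, so the adjustment moved the fork toward 661 Hz — it must have started above the reference.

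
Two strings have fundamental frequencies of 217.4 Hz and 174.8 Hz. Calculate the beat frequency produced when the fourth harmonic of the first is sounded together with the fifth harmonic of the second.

4.4 Hz

Fourth harmonic of the first: 4·217.4 = 869.6 Hz.
Fifth harmonic of the second: 5·174.8 = 874.0 Hz.
f_beat = |869.6 − 874.0| = 4.4 Hz.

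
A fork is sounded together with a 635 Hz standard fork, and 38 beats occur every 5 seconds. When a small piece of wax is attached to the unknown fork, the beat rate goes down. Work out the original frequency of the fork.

642.6 Hz

Beat frequency = 38/5 = 7.6 Hz.
|f − 635| = 7.6, so the fork was at either 627.4 Hz or 642.6 Hz.
Loading a fork with wax lowers its frequency; the adjustment lowers the fork's frequency.
The beat rate fell, so the adjustment moved the fork toward 635 Hz — it must have started above the reference.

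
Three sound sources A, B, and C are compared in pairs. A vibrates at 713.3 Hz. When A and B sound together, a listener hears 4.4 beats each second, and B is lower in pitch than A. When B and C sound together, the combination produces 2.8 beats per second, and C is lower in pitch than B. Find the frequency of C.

B is below A, so f_B = 713.3 − 4.4 = 708.9 Hz.
C is below B, so f_C = 708.9 − 2.8 = 706.1 Hz.

706.1 Hz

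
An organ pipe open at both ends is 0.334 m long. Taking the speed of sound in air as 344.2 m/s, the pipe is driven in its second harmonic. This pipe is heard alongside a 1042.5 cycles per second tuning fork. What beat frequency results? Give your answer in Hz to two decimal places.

11.96 Hz

Open pipe: f_n = n·v/(2L) = 2·344.2/(2·0.334) = 1030.5389 Hz.
f_beat = |1030.5389 − 1042.5| = 11.96 Hz.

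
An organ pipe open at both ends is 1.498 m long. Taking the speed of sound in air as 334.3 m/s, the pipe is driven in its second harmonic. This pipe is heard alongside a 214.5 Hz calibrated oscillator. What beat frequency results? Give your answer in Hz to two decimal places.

8.66 Hz

Open pipe: f_n = n·v/(2L) = 2·334.3/(2·1.498) = 223.1642 Hz.
f_beat = |223.1642 − 214.5| = 8.66 Hz.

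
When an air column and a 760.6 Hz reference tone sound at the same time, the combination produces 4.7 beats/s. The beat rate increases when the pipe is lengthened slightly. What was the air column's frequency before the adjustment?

755.9 Hz

|f − 760.6| = 4.7, so the air column was at either 755.9 Hz or 765.3 Hz.
A longer pipe has a lower fundamental; the adjustment lowers the air column's frequency.
The beat rate rose, so the adjustment moved the air column further from 760.6 Hz — it was already below the reference.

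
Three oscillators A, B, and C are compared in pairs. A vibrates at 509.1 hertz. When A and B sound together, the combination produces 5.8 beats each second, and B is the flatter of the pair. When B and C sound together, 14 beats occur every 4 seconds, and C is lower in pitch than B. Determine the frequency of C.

B is below A, so f_B = 509.1 − 5.8 = 503.3 Hz.
B–C: Beat frequency = 14/4 = 3.5 Hz.
C is below B, so f_C = 503.3 − 3.5 = 499.8 Hz.

499.8 Hz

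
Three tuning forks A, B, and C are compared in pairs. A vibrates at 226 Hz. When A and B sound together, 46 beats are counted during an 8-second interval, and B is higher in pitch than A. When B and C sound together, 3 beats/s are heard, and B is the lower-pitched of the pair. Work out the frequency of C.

234.75 Hz

A–B: Beat frequency = 46/8 = 5.75 Hz.
B is above A, so f_B = 226 + 5.75 = 231.75 Hz.
C is above B, so f_C = 231.75 + 3 = 234.75 Hz.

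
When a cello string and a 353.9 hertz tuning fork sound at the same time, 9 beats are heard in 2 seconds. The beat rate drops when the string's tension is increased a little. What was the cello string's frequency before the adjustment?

Beat frequency = 9/2 = 4.5 Hz.
|f − 353.9| = 4.5, so the cello string was at either 349.4 Hz or 358.4 Hz.
Higher tension means higher frequency; the adjustment raises the cello string's frequency.
The beat rate fell, so the adjustment moved the cello string toward 353.9 Hz — it must have started below the reference.

349.4 Hz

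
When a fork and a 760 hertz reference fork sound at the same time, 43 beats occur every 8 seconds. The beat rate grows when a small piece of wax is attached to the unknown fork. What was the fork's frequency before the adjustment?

Beat frequency = 43/8 = 5.375 Hz.
|f − 760| = 5.375, so the fork was at either 754.625 Hz or 765.375 Hz.
Loading a fork with wax lowers its frequency; the adjustment lowers the fork's frequency.
The beat rate rose, so the adjustment moved the fork further from 760 Hz — it was already below the reference.

754.625 Hz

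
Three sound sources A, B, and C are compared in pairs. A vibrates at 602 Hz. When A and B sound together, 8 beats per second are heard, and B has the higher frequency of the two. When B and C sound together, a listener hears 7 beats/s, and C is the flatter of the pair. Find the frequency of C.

B is above A, so f_B = 602 + 8 = 610 Hz.
C is below B, so f_C = 610 − 7 = 603 Hz.

603 Hz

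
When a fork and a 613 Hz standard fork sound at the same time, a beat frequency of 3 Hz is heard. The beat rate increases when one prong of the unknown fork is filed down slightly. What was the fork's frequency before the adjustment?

|f − 613| = 3, so the fork was at either 610 Hz or 616 Hz.
Filing a prong removes mass and raises the fork's frequency; the adjustment raises the fork's frequency.
The beat rate rose, so the adjustment moved the fork further from 613 Hz — it was already above the reference.

616 Hz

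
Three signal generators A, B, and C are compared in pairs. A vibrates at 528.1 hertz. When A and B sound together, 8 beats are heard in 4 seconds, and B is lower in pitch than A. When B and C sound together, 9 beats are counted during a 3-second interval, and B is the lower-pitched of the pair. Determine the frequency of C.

A–B: Beat frequency = 8/4 = 2 Hz.
B is below A, so f_B = 528.1 − 2 = 526.1 Hz.
B–C: Beat frequency = 9/3 = 3 Hz.
C is above B, so f_C = 526.1 + 3 = 529.1 Hz.

529.1 Hz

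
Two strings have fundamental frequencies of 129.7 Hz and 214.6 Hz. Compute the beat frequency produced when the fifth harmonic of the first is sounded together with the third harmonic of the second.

4.7 Hz

Fifth harmonic of the first: 5·129.7 = 648.5 Hz.
Third harmonic of the second: 3·214.6 = 643.8 Hz.
f_beat = |648.5 − 643.8| = 4.7 Hz.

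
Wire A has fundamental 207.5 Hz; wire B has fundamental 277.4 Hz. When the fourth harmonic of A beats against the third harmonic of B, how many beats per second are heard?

2.2 Hz

Fourth harmonic of the first: 4·207.5 = 830.0 Hz.
Third harmonic of the second: 3·277.4 = 832.2 Hz.
f_beat = |830.0 − 832.2| = 2.2 Hz.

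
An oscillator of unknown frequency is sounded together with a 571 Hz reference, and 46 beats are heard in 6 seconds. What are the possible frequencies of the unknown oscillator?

Beat frequency = 46/6 = 7.6667 Hz.
|f − 571| = 7.6667, so f = 571 ± 7.6667.

563.3333 Hz or 578.6667 Hz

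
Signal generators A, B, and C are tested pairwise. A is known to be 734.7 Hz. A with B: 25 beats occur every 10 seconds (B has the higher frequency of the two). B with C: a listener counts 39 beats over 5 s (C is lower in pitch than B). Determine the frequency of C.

A–B: Beat frequency = 25/10 = 2.5 Hz.
B is above A, so f_B = 734.7 + 2.5 = 737.2 Hz.
B–C: Beat frequency = 39/5 = 7.8 Hz.
C is below B, so f_C = 737.2 − 7.8 = 729.4 Hz.

729.4 Hz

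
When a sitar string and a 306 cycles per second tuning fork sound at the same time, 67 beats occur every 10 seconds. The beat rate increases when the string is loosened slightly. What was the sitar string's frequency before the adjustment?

Beat frequency = 67/10 = 6.7 Hz.
|f − 306| = 6.7, so the sitar string was at either 299.3 Hz or 312.7 Hz.
Reducing tension lowers a string's frequency; the adjustment lowers the sitar string's frequency.
The beat rate rose, so the adjustment moved the sitar string further from 306 Hz — it was already below the reference.

299.3 Hz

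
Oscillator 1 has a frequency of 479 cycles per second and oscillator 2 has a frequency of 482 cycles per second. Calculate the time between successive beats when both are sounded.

0.333 s

f_beat = |479 − 482| = 3 Hz.
Beat period T = 1 / f_beat = 1 / 3 s.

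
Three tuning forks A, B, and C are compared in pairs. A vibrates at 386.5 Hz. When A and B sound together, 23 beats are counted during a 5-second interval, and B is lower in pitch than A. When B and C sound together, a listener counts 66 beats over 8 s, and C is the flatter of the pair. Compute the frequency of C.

373.65 Hz

A–B: Beat frequency = 23/5 = 4.6 Hz.
B is below A, so f_B = 386.5 − 4.6 = 381.9 Hz.
B–C: Beat frequency = 66/8 = 8.25 Hz.
C is below B, so f_C = 381.9 − 8.25 = 373.65 Hz.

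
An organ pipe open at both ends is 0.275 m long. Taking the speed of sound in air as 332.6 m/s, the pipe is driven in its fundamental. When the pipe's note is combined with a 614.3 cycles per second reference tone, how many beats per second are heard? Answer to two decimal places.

Open pipe: f_n = n·v/(2L) = 1·332.6/(2·0.275) = 604.7273 Hz.
f_beat = |604.7273 − 614.3| = 9.57 Hz.

9.57 Hz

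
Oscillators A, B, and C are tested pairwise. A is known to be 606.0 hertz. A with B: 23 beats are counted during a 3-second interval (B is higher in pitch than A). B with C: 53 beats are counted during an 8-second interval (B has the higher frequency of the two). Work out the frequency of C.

A–B: Beat frequency = 23/3 = 7.6667 Hz.
B is above A, so f_B = 606.0 + 7.6667 = 613.6667 Hz.
B–C: Beat frequency = 53/8 = 6.625 Hz.
C is below B, so f_C = 613.6667 − 6.625 = 607.0417 Hz.

607.0417 Hz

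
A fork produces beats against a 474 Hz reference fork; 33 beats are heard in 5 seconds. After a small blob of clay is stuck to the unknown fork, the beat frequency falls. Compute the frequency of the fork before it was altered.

Beat frequency = 33/5 = 6.6 Hz.
|f − 474| = 6.6, so the fork was at either 467.4 Hz or 480.6 Hz.
Adding mass to a fork lowers its frequency; the adjustment lowers the fork's frequency.
The beat rate fell, so the adjustment moved the fork toward 474 Hz — it must have started above the reference.

480.6 Hz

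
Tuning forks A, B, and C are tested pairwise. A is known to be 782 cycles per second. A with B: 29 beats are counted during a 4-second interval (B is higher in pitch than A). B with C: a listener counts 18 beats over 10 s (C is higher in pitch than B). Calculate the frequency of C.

791.05 Hz

A–B: Beat frequency = 29/4 = 7.25 Hz.
B is above A, so f_B = 782 + 7.25 = 789.25 Hz.
B–C: Beat frequency = 18/10 = 1.8 Hz.
C is above B, so f_C = 789.25 + 1.8 = 791.05 Hz.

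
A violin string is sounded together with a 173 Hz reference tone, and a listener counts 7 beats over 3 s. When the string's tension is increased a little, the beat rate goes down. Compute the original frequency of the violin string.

170.6667 Hz

Beat frequency = 7/3 = 2.3333 Hz.
|f − 173| = 2.3333, so the violin string was at either 170.6667 Hz or 175.3333 Hz.
Higher tension means higher frequency; the adjustment raises the violin string's frequency.
The beat rate fell, so the adjustment moved the violin string toward 173 Hz — it must have started below the reference.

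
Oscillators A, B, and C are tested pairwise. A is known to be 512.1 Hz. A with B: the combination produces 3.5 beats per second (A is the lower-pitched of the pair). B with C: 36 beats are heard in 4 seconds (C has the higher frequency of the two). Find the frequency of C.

524.6 Hz

B is above A, so f_B = 512.1 + 3.5 = 515.6 Hz.
B–C: Beat frequency = 36/4 = 9 Hz.
C is above B, so f_C = 515.6 + 9 = 524.6 Hz.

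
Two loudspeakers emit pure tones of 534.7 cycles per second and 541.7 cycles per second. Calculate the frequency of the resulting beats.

7 Hz

Beats arise from superposition of two nearby frequencies; the beat rate is |f₁ − f₂|.
|534.7 − 541.7| = 7 Hz.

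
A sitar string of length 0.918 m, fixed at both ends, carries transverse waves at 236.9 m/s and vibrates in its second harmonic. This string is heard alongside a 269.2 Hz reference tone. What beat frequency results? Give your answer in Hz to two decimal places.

11.14 Hz

For a string fixed at both ends, f_n = n·v/(2L) = 2·236.9/(2·0.918) = 258.0610 Hz.
f_beat = |258.0610 − 269.2| = 11.14 Hz.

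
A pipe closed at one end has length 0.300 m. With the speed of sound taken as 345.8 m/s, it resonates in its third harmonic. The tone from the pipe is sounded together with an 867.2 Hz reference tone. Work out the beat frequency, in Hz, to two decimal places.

2.70 Hz

Closed pipe (odd harmonics): f_n = n·v/(4L) = 3·345.8/(4·0.300) = 864.5000 Hz.
f_beat = |864.5000 − 867.2| = 2.70 Hz.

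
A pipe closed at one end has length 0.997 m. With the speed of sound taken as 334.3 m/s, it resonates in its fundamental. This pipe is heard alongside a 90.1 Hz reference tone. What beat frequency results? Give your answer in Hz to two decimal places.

6.27 Hz

Closed pipe (odd harmonics): f_n = n·v/(4L) = 1·334.3/(4·0.997) = 83.8265 Hz.
f_beat = |83.8265 − 90.1| = 6.27 Hz.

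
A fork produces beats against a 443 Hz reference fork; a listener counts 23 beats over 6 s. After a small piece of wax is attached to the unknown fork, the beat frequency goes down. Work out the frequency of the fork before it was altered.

446.8333 Hz

Beat frequency = 23/6 = 3.8333 Hz.
|f − 443| = 3.8333, so the fork was at either 439.1667 Hz or 446.8333 Hz.
Loading a fork with wax lowers its frequency; the adjustment lowers the fork's frequency.
The beat rate fell, so the adjustment moved the fork toward 443 Hz — it must have started above the reference.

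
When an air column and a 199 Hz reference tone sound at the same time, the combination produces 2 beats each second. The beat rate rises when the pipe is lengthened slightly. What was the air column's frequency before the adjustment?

|f − 199| = 2, so the air column was at either 197 Hz or 201 Hz.
A longer pipe has a lower fundamental; the adjustment lowers the air column's frequency.
The beat rate rose, so the adjustment moved the air column further from 199 Hz — it was already below the reference.

197 Hz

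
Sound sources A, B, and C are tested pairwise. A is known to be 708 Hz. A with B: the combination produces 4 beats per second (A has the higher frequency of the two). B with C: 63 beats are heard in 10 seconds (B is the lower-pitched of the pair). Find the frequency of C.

710.3 Hz

B is below A, so f_B = 708 − 4 = 704 Hz.
B–C: Beat frequency = 63/10 = 6.3 Hz.
C is above B, so f_C = 704 + 6.3 = 710.3 Hz.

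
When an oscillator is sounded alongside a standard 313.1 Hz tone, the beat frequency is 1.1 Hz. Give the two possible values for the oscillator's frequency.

|f − 313.1| = 1.1, so f = 313.1 ± 1.1.

312 Hz or 314.2 Hz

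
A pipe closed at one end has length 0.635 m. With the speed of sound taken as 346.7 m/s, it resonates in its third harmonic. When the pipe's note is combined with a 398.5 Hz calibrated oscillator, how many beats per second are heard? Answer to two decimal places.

10.99 Hz

Closed pipe (odd harmonics): f_n = n·v/(4L) = 3·346.7/(4·0.635) = 409.4882 Hz.
f_beat = |409.4882 − 398.5| = 10.99 Hz.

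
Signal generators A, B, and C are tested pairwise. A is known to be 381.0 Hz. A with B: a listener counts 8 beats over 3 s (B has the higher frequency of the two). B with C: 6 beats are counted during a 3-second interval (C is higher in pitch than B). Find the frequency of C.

A–B: Beat frequency = 8/3 = 2.6667 Hz.
B is above A, so f_B = 381.0 + 2.6667 = 383.6667 Hz.
B–C: Beat frequency = 6/3 = 2 Hz.
C is above B, so f_C = 383.6667 + 2 = 385.6667 Hz.

385.6667 Hz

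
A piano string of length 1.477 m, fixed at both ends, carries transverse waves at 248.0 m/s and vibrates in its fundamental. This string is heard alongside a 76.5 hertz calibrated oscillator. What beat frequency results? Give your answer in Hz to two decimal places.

For a string fixed at both ends, f_n = n·v/(2L) = 1·248.0/(2·1.477) = 83.9540 Hz.
f_beat = |83.9540 − 76.5| = 7.45 Hz.

7.45 Hz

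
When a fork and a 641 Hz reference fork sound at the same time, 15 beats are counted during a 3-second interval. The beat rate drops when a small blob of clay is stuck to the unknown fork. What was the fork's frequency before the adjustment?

Beat frequency = 15/3 = 5 Hz.
|f − 641| = 5, so the fork was at either 636 Hz or 646 Hz.
Adding mass to a fork lowers its frequency; the adjustment lowers the fork's frequency.
The beat rate fell, so the adjustment moved the fork toward 641 Hz — it must have started above the reference.

646 Hz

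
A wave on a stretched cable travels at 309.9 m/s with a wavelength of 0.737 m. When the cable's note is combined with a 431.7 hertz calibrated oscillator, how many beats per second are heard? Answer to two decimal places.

11.21 Hz

Source frequency f = v/λ = 309.9/0.737 = 420.4885 Hz.
f_beat = |420.4885 − 431.7| = 11.21 Hz.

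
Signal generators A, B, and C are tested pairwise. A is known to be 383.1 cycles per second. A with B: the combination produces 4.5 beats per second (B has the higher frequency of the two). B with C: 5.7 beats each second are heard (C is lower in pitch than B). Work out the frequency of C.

B is above A, so f_B = 383.1 + 4.5 = 387.6 Hz.
C is below B, so f_C = 387.6 − 5.7 = 381.9 Hz.

381.9 Hz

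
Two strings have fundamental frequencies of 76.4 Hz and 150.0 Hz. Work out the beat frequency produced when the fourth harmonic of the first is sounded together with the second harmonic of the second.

Fourth harmonic of the first: 4·76.4 = 305.6 Hz.
Second harmonic of the second: 2·150.0 = 300.0 Hz.
f_beat = |305.6 − 300.0| = 5.6 Hz.

5.6 Hz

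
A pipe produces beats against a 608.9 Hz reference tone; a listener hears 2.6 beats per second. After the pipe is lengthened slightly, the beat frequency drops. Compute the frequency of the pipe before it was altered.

611.5 Hz

|f − 608.9| = 2.6, so the pipe was at either 606.3 Hz or 611.5 Hz.
A longer pipe has a lower fundamental; the adjustment lowers the pipe's frequency.
The beat rate fell, so the adjustment moved the pipe toward 608.9 Hz — it must have started above the reference.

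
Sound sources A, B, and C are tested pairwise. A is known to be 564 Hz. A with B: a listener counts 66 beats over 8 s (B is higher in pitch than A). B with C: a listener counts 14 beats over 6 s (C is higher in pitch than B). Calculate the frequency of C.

A–B: Beat frequency = 66/8 = 8.25 Hz.
B is above A, so f_B = 564 + 8.25 = 572.25 Hz.
B–C: Beat frequency = 14/6 = 2.3333 Hz.
C is above B, so f_C = 572.25 + 2.3333 = 574.5833 Hz.

574.5833 Hz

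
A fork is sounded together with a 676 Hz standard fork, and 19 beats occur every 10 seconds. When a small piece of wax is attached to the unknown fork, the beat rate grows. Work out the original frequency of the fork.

Beat frequency = 19/10 = 1.9 Hz.
|f − 676| = 1.9, so the fork was at either 674.1 Hz or 677.9 Hz.
Loading a fork with wax lowers its frequency; the adjustment lowers the fork's frequency.
The beat rate rose, so the adjustment moved the fork further from 676 Hz — it was already below the reference.

674.1 Hz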